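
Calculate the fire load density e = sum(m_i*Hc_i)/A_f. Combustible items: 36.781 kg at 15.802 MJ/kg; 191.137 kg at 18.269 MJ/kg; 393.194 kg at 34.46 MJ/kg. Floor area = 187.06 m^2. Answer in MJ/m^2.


Total energy = 36.781*15.802 + 191.137*18.269 + 393.194*34.46
= 581.2134 + 3491.882 + 13549.47
= 17622.56 MJ
e = 17622.56 / 187.06 = 94.208 MJ/m^2

94.208 MJ/m^2


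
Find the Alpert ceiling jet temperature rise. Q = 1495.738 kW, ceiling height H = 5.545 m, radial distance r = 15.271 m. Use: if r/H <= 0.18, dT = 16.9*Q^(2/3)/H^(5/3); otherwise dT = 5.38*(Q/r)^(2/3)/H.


r/H = 15.271 / 5.545 = 2.7540
r/H > 0.18, so dT = 5.38*(Q/r)^(2/3)/H
Q/r = 97.946
(Q/r)^(2/3) = 21.248
dT = 5.38 * 21.248 / 5.545 = 20.616 K

20.616 K


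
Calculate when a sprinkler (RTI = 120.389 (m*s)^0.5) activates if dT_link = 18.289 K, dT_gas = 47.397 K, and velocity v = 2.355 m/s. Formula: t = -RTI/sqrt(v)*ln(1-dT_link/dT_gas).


dT_link/dT_gas = 0.38587
ln(1 - 0.38587) = -0.48755
t = -120.389 / sqrt(2.355) * -0.48755 = 38.248 s

38.248 s


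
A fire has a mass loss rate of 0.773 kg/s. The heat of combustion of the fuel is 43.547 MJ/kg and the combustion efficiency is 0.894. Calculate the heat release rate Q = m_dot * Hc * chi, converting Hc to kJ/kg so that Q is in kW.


Hc = 43.547 MJ/kg = 43.547 * 1000 kJ/kg = 43547 kJ/kg
Q = 0.773 kg/s * 43547 kJ/kg * 0.894 = 30094 kW

30094 kW


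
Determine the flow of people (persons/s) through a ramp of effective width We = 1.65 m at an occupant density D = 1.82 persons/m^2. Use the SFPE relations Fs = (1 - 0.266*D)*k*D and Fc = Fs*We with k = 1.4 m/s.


1 - 0.266*D = 1 - 0.266*1.82 = 0.51588
Fs = 0.51588 * 1.4 * 1.82 = 1.3145 persons/(s*m)
Fc = 1.3145 * 1.65 = 2.1689 persons/s

2.1689 persons/s


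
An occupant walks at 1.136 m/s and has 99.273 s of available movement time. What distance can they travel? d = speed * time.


d = 1.136 * 99.273 = 112.77 m

112.77 m


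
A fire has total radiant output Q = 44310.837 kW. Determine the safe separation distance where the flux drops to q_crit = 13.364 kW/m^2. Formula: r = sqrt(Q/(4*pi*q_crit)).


4*pi*q_crit = 167.94
Q/(4*pi*q_crit) = 263.85
r = sqrt(263.85) = 16.244 m

16.244 m


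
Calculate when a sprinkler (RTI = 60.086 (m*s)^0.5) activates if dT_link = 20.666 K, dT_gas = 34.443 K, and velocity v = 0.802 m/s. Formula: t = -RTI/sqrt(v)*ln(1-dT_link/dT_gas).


dT_link/dT_gas = 0.60001
ln(1 - 0.60001) = -0.91631
t = -60.086 / sqrt(0.802) * -0.91631 = 61.479 s

61.479 s


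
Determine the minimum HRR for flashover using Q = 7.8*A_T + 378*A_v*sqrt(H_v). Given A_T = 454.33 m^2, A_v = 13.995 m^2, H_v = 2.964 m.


7.8*A_T = 3543.774
sqrt(H_v) = 1.7216
378*A_v*sqrt(H_v) = 9107.6
Q = 3543.774 + 9107.6 = 12651 kW

12651 kW


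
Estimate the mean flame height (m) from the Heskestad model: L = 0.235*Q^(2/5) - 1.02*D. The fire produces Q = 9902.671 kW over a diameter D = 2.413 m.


Q^(2/5) = 39.655
0.235 * Q^(2/5) = 9.3190
1.02 * D = 2.4613
L = 6.8577 m

6.8577 m


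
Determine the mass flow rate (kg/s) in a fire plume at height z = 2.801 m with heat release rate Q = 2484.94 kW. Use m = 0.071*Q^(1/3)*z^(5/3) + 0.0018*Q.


Q^(1/3) = 13.545
z^(5/3) = 5.5657
First term = 0.071 * 13.545 * 5.5657 = 5.3524
Second term = 0.0018 * 2484.94 = 4.4729
m = 9.8253 kg/s

9.8253 kg/s


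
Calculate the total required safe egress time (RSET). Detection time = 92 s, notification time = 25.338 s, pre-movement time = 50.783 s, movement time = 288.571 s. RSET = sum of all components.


Total = 92 + 25.338 + 50.783 + 288.571 = 456.692 s

456.692 s


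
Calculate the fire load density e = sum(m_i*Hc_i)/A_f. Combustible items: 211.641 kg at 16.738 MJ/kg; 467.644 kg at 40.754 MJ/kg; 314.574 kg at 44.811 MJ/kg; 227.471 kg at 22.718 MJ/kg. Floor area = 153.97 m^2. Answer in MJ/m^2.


Total energy = 211.641*16.738 + 467.644*40.754 + 314.574*44.811 + 227.471*22.718
= 3542.447 + 19058.36 + 14096.38 + 5167.686
= 41864.87 MJ
e = 41864.87 / 153.97 = 271.90 MJ/m^2

271.90 MJ/m^2


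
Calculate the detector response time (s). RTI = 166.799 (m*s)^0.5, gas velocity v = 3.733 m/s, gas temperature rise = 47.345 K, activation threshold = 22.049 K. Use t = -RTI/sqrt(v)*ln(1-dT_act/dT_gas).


dT_act/dT_gas = 0.46571
ln(1 - 0.46571) = -0.62681
t = -166.799 / sqrt(3.733) * -0.62681 = 54.113 s

54.113 s


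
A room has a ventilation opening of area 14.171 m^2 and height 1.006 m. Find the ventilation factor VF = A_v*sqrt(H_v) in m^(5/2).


sqrt(H_v) = 1.0030
VF = 14.171 * 1.0030 = 14.213 m^(5/2)

14.213 m^(5/2)


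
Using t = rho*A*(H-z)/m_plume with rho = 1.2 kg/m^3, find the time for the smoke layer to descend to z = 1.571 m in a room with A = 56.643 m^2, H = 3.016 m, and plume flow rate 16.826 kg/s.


H - z = 1.445 m
t = 1.2 * 56.643 * 1.445 / 16.826 = 5.8373 s

5.8373 s


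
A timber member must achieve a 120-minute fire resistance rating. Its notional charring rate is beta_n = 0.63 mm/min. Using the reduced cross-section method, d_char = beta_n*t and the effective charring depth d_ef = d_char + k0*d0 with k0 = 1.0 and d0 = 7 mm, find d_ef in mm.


d_char = 0.63 * 120 = 75.6 mm
d_ef = 75.6 + 1.0*7 = 82.6 mm

82.6 mm


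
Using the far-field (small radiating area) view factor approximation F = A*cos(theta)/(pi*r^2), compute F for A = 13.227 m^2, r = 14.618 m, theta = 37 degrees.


cos(37 deg) = 0.79864
pi*r^2 = 671.31
F = 13.227 * 0.79864 / 671.31 = 0.015736

0.015736


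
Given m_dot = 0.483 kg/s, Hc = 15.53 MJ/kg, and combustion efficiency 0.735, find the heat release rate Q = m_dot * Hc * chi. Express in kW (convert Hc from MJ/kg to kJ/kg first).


Hc = 15.53 MJ/kg = 15.53 * 1000 kJ/kg = 15530 kJ/kg
Q = 0.483 kg/s * 15530 kJ/kg * 0.735 = 5513.2 kW

5513.2 kW


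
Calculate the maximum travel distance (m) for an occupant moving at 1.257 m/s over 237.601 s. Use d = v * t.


d = 1.257 * 237.601 = 298.66 m

298.66 m


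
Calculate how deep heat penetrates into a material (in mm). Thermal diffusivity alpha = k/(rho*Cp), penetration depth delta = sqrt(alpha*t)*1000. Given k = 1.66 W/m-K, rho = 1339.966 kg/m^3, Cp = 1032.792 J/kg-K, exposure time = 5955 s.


alpha = 1.66 / (1339.966 * 1032.792) = 1.1995e-06 m^2/s
alpha * t = 0.0071430
delta = sqrt(0.0071430) * 1000 = 84.517 mm

84.517 mm


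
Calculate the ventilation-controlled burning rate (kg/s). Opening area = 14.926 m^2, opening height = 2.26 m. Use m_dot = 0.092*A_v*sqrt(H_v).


sqrt(H_v) = 1.5033
m_dot = 0.092 * 14.926 * 1.5033 = 2.0644 kg/s

2.0644 kg/s


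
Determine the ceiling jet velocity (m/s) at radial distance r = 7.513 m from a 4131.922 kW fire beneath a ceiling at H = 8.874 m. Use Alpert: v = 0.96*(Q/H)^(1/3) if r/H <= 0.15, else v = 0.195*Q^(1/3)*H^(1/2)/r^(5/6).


r/H = 7.513 / 8.874 = 0.84663
r/H > 0.15, so v = 0.195*Q^(1/3)*H^(1/2)/r^(5/6)
Q^(1/3) = 16.047
H^(1/2) = 2.9789
r^(5/6) = 5.3684
v = 0.195 * 16.047 * 2.9789 / 5.3684 = 1.7363 m/s

1.7363 m/s


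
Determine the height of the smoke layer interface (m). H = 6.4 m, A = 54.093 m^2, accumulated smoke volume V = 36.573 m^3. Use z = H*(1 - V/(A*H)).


V/(A*H) = 0.10564
1 - 0.10564 = 0.89436
z = 6.4 * 0.89436 = 5.7239 m

5.7239 m


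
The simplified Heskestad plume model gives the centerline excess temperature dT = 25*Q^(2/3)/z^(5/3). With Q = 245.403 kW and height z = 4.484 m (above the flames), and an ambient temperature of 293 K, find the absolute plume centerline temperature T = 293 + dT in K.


Q^(2/3) = 39.197
z^(5/3) = 12.193
dT = 25 * 39.197 / 12.193 = 80.368 K
T = 293 + 80.368 = 373.37 K

373.37 K


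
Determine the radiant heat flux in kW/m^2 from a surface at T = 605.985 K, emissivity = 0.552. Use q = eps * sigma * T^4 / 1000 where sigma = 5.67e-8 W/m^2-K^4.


T^4 = 1.3485e+11
q = 0.552 * 5.67e-8 * 1.3485e+11 / 1000 = 4.2206 kW/m^2

4.2206 kW/m^2


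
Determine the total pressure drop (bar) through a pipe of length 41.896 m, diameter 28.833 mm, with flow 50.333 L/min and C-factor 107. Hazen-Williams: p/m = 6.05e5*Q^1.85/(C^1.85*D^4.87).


Q^1.85 = 1407.4
C^1.85 = 5680.2
D^4.87 = 1.2873e+07
p/m = 0.011646 bar/m
p_total = 0.011646 * 41.896 = 0.48790 bar

0.48790 bar


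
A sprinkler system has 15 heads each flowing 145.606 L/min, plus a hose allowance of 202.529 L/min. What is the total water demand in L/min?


Sprinkler demand = 15 * 145.606 = 2184.09 L/min
Total = 2184.09 + 202.529 = 2386.619 L/min

2386.619 L/min


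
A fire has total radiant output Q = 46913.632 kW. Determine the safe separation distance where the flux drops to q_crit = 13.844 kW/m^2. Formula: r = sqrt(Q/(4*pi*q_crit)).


4*pi*q_crit = 173.97
Q/(4*pi*q_crit) = 269.67
r = sqrt(269.67) = 16.422 m

16.422 m


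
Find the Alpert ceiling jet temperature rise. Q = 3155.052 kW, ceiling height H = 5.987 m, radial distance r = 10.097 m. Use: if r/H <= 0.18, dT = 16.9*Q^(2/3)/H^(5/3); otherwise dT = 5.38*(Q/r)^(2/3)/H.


r/H = 10.097 / 5.987 = 1.6865
r/H > 0.18, so dT = 5.38*(Q/r)^(2/3)/H
Q/r = 312.47
(Q/r)^(2/3) = 46.048
dT = 5.38 * 46.048 / 5.987 = 41.379 K

41.379 K


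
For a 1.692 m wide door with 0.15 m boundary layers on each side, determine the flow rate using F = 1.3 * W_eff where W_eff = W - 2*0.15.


W_eff = 1.692 - 0.30 = 1.392 m
F = 1.3 * 1.392 = 1.8096 persons/s

1.8096 persons/s


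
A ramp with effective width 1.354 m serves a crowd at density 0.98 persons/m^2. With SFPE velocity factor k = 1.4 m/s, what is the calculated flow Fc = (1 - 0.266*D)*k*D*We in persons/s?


1 - 0.266*D = 1 - 0.266*0.98 = 0.73932
Fs = 0.73932 * 1.4 * 0.98 = 1.0143 persons/(s*m)
Fc = 1.0143 * 1.354 = 1.3734 persons/s

1.3734 persons/s


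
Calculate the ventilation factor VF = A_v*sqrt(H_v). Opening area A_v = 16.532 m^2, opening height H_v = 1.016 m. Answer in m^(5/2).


sqrt(H_v) = 1.0080
VF = 16.532 * 1.0080 = 16.664 m^(5/2)

16.664 m^(5/2)


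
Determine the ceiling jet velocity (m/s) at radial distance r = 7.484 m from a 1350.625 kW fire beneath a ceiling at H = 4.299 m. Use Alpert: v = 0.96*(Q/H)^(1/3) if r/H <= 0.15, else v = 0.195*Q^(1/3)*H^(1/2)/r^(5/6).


r/H = 7.484 / 4.299 = 1.7409
r/H > 0.15, so v = 0.195*Q^(1/3)*H^(1/2)/r^(5/6)
Q^(1/3) = 11.054
H^(1/2) = 2.0734
r^(5/6) = 5.3511
v = 0.195 * 11.054 * 2.0734 / 5.3511 = 0.83519 m/s

0.83519 m/s


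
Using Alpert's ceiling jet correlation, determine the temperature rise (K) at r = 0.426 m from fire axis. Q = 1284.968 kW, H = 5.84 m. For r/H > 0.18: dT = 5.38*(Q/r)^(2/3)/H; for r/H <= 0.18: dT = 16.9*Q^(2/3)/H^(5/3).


r/H = 0.426 / 5.84 = 0.072945
r/H <= 0.18, so dT = 16.9*Q^(2/3)/H^(5/3)
Q^(2/3) = 118.19
H^(5/3) = 18.939
dT = 16.9 * 118.19 / 18.939 = 105.47 K

105.47 K


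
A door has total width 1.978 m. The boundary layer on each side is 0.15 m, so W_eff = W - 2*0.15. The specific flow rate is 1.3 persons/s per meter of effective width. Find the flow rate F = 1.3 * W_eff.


W_eff = 1.978 - 0.30 = 1.678 m
F = 1.3 * 1.678 = 2.1814 persons/s

2.1814 persons/s


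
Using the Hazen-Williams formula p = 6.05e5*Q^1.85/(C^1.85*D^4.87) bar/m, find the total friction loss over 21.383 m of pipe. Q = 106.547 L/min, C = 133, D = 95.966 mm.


Q^1.85 = 5635.7
C^1.85 = 8494.3
D^4.87 = 4.4969e+09
p/m = 8.9263e-05 bar/m
p_total = 8.9263e-05 * 21.383 = 0.0019087 bar

0.0019087 bar


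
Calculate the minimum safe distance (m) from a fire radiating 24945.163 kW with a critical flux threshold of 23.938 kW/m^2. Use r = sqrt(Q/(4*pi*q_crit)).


4*pi*q_crit = 300.81
Q/(4*pi*q_crit) = 82.926
r = sqrt(82.926) = 9.1063 m

9.1063 m


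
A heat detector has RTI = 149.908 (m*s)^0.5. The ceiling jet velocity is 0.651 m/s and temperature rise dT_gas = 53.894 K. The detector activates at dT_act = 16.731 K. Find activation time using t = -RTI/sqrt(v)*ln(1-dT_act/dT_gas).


dT_act/dT_gas = 0.31044
ln(1 - 0.31044) = -0.37171
t = -149.908 / sqrt(0.651) * -0.37171 = 69.061 s

69.061 s


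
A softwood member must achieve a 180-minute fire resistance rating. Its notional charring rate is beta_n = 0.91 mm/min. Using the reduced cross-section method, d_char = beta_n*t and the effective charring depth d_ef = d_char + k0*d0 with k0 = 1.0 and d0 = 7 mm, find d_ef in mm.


d_char = 0.91 * 180 = 163.8 mm
d_ef = 163.8 + 1.0*7 = 170.8 mm

170.8 mm


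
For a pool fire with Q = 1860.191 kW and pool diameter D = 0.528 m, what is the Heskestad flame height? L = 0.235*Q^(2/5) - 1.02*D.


Q^(2/5) = 20.315
0.235 * Q^(2/5) = 4.7741
1.02 * D = 0.53856
L = 4.2355 m

4.2355 m


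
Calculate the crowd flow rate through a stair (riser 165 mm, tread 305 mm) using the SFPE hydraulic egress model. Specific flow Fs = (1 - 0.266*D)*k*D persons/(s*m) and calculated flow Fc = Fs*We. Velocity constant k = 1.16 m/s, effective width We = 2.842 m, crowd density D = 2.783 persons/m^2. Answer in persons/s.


1 - 0.266*D = 1 - 0.266*2.783 = 0.25972
Fs = 0.25972 * 1.16 * 2.783 = 0.83846 persons/(s*m)
Fc = 0.83846 * 2.842 = 2.3829 persons/s

2.3829 persons/s


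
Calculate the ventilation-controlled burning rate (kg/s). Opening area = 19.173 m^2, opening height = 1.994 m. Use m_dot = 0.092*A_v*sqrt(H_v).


sqrt(H_v) = 1.4121
m_dot = 0.092 * 19.173 * 1.4121 = 2.4908 kg/s

2.4908 kg/s


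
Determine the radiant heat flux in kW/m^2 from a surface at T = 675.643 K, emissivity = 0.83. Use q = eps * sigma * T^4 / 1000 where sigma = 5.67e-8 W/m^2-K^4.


T^4 = 2.0839e+11
q = 0.83 * 5.67e-8 * 2.0839e+11 / 1000 = 9.8069 kW/m^2

9.8069 kW/m^2


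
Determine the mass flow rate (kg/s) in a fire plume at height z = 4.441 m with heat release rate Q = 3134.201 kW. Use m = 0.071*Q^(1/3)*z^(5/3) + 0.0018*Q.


Q^(1/3) = 14.634
z^(5/3) = 11.999
First term = 0.071 * 14.634 * 11.999 = 12.467
Second term = 0.0018 * 3134.201 = 5.6416
m = 18.109 kg/s

18.109 kg/s


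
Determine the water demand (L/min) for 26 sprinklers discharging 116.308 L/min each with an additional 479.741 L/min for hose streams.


Sprinkler demand = 26 * 116.308 = 3024.008 L/min
Total = 3024.008 + 479.741 = 3503.749 L/min

3503.749 L/min


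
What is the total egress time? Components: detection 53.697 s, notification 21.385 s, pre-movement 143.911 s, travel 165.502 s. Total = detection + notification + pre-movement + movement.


Total = 53.697 + 21.385 + 143.911 + 165.502 = 384.495 s

384.495 s


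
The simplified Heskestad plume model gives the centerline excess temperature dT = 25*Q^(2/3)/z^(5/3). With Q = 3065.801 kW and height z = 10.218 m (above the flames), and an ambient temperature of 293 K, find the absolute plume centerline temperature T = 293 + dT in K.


Q^(2/3) = 211.04
z^(5/3) = 48.115
dT = 25 * 211.04 / 48.115 = 109.65 K
T = 293 + 109.65 = 402.65 K

402.65 K


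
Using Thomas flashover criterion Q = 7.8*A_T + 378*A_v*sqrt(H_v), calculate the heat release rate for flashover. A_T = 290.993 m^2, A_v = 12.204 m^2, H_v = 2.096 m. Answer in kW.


7.8*A_T = 2269.7
sqrt(H_v) = 1.4478
378*A_v*sqrt(H_v) = 6678.7
Q = 2269.7 + 6678.7 = 8948.4 kW

8948.4 kW


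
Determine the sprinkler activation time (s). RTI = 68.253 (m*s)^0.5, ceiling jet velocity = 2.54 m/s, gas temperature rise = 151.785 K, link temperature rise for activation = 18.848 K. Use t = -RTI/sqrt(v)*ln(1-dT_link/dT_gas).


dT_link/dT_gas = 0.12418
ln(1 - 0.12418) = -0.13259
t = -68.253 / sqrt(2.54) * -0.13259 = 5.6783 s

5.6783 s


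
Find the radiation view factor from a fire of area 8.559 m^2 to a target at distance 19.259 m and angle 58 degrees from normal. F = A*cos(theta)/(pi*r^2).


cos(58 deg) = 0.52992
pi*r^2 = 1165.2
F = 8.559 * 0.52992 / 1165.2 = 0.0038924

0.0038924


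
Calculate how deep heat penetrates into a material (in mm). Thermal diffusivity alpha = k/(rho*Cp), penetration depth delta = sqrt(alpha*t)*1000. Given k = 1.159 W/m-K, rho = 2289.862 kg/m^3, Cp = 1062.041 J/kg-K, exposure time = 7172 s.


alpha = 1.159 / (2289.862 * 1062.041) = 4.7658e-07 m^2/s
alpha * t = 0.0034180
delta = sqrt(0.0034180) * 1000 = 58.464 mm

58.464 mm


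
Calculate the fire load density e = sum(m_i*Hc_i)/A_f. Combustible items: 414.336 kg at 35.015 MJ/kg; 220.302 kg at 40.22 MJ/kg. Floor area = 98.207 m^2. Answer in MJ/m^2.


Total energy = 414.336*35.015 + 220.302*40.22
= 14507.98 + 8860.546
= 23368.52 MJ
e = 23368.52 / 98.207 = 237.95 MJ/m^2

237.95 MJ/m^2


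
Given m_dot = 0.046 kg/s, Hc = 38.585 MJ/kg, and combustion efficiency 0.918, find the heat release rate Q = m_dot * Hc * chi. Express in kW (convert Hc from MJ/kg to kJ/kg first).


Hc = 38.585 MJ/kg = 38.585 * 1000 kJ/kg = 38585 kJ/kg
Q = 0.046 kg/s * 38585 kJ/kg * 0.918 = 1629.4 kW

1629.4 kW


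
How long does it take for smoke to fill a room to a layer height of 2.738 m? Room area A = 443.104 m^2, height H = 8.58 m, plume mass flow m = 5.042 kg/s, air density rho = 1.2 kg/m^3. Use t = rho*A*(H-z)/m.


H - z = 5.842 m
t = 1.2 * 443.104 * 5.842 / 5.042 = 616.09 s

616.09 s


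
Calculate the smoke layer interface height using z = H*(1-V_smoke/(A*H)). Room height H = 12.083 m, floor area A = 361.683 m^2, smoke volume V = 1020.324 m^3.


V/(A*H) = 0.23347
1 - 0.23347 = 0.76653
z = 12.083 * 0.76653 = 9.2620 m

9.2620 m


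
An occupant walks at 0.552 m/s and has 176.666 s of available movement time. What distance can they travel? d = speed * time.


d = 0.552 * 176.666 = 97.520 m

97.520 m


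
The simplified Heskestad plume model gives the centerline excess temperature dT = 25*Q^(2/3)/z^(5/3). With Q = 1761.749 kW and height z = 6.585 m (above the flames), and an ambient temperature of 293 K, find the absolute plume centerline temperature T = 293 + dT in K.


Q^(2/3) = 145.87
z^(5/3) = 23.134
dT = 25 * 145.87 / 23.134 = 157.63 K
T = 293 + 157.63 = 450.63 K

450.63 K


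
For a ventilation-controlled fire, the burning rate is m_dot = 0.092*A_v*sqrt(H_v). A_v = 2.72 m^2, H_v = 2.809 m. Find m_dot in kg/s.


sqrt(H_v) = 1.6760
m_dot = 0.092 * 2.72 * 1.6760 = 0.41940 kg/s

0.41940 kg/s


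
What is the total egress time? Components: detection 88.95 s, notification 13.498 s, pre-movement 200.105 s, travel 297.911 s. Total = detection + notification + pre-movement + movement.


Total = 88.95 + 13.498 + 200.105 + 297.911 = 600.464 s

600.464 s


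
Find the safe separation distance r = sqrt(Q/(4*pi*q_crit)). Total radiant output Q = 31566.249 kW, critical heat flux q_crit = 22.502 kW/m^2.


4*pi*q_crit = 282.77
Q/(4*pi*q_crit) = 111.63
r = sqrt(111.63) = 10.566 m

10.566 m


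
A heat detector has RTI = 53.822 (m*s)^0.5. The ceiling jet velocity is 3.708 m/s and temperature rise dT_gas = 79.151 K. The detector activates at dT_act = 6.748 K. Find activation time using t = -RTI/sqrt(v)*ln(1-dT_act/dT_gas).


dT_act/dT_gas = 0.085255
ln(1 - 0.085255) = -0.089110
t = -53.822 / sqrt(3.708) * -0.089110 = 2.4907 s

2.4907 s


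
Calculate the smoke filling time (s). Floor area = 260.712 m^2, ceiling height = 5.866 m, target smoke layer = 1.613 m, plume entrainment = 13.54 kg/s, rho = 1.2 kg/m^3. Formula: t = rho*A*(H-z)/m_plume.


H - z = 4.253 m
t = 1.2 * 260.712 * 4.253 / 13.54 = 98.270 s

98.270 s


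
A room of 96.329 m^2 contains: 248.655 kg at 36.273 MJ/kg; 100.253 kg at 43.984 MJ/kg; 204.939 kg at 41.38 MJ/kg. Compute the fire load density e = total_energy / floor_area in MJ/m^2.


Total energy = 248.655*36.273 + 100.253*43.984 + 204.939*41.38
= 9019.463 + 4409.528 + 8480.376
= 21909.37 MJ
e = 21909.37 / 96.329 = 227.44 MJ/m^2

227.44 MJ/m^2


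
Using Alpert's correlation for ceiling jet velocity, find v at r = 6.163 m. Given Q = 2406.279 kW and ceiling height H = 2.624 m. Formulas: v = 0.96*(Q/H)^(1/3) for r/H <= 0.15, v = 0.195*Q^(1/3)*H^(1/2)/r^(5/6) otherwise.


r/H = 6.163 / 2.624 = 2.3487
r/H > 0.15, so v = 0.195*Q^(1/3)*H^(1/2)/r^(5/6)
Q^(1/3) = 13.400
H^(1/2) = 1.6199
r^(5/6) = 4.5516
v = 0.195 * 13.400 * 1.6199 / 4.5516 = 0.92998 m/s

0.92998 m/s


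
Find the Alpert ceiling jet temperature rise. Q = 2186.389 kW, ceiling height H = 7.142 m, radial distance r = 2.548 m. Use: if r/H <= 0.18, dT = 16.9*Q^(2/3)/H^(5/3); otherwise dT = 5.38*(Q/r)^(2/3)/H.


r/H = 2.548 / 7.142 = 0.35676
r/H > 0.18, so dT = 5.38*(Q/r)^(2/3)/H
Q/r = 858.08
(Q/r)^(2/3) = 90.299
dT = 5.38 * 90.299 / 7.142 = 68.022 K

68.022 K


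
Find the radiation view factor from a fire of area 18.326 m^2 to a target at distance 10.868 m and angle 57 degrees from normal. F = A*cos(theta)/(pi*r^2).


cos(57 deg) = 0.54464
pi*r^2 = 371.06
F = 18.326 * 0.54464 / 371.06 = 0.026898

0.026898


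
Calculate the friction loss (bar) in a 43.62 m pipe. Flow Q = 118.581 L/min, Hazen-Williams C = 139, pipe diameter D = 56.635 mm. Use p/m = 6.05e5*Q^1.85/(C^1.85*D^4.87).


Q^1.85 = 6869.5
C^1.85 = 9216.7
D^4.87 = 3.4477e+08
p/m = 0.0013079 bar/m
p_total = 0.0013079 * 43.62 = 0.057052 bar

0.057052 bar


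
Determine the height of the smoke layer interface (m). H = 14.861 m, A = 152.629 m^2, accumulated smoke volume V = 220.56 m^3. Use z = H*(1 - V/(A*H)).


V/(A*H) = 0.097239
1 - 0.097239 = 0.90276
z = 14.861 * 0.90276 = 13.416 m

13.416 m


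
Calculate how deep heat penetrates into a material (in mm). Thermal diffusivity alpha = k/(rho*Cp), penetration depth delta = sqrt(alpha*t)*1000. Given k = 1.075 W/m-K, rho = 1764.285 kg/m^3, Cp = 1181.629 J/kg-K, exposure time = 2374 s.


alpha = 1.075 / (1764.285 * 1181.629) = 5.1565e-07 m^2/s
alpha * t = 0.0012242
delta = sqrt(0.0012242) * 1000 = 34.988 mm

34.988 mm


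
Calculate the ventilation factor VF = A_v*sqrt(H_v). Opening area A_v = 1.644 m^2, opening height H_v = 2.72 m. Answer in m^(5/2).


sqrt(H_v) = 1.6492
VF = 1.644 * 1.6492 = 2.7114 m^(5/2)

2.7114 m^(5/2)


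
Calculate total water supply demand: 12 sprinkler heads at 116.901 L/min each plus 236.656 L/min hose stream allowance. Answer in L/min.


Sprinkler demand = 12 * 116.901 = 1402.812 L/min
Total = 1402.812 + 236.656 = 1639.468 L/min

1639.468 L/min


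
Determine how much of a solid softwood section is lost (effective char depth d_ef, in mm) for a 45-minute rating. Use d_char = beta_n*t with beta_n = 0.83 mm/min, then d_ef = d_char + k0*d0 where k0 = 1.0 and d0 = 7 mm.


d_char = 0.83 * 45 = 37.35 mm
d_ef = 37.35 + 1.0*7 = 44.35 mm

44.35 mm


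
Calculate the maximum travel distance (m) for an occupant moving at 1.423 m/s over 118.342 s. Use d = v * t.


d = 1.423 * 118.342 = 168.40 m

168.40 m


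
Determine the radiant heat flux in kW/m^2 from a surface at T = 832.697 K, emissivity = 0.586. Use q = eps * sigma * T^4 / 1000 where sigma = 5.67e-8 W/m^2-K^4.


T^4 = 4.8078e+11
q = 0.586 * 5.67e-8 * 4.8078e+11 / 1000 = 15.975 kW/m^2

15.975 kW/m^2


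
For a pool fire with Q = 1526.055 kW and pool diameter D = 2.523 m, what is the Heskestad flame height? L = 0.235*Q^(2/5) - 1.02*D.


Q^(2/5) = 18.768
0.235 * Q^(2/5) = 4.4106
1.02 * D = 2.5735
L = 1.8371 m

1.8371 m


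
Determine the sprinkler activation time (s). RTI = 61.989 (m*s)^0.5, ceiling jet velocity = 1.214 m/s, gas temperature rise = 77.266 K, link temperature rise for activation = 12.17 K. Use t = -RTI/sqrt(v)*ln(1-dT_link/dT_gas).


dT_link/dT_gas = 0.15751
ln(1 - 0.15751) = -0.17139
t = -61.989 / sqrt(1.214) * -0.17139 = 9.6426 s

9.6426 s


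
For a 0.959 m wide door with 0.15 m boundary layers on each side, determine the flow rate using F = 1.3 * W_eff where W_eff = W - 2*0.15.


W_eff = 0.959 - 0.30 = 0.659 m
F = 1.3 * 0.659 = 0.85670 persons/s

0.85670 persons/s


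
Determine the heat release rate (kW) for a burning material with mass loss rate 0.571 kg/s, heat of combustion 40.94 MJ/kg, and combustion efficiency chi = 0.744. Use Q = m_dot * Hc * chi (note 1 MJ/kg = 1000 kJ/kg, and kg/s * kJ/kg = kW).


Hc = 40.94 MJ/kg = 40.94 * 1000 kJ/kg = 40940 kJ/kg
Q = 0.571 kg/s * 40940 kJ/kg * 0.744 = 17392 kW

17392 kW


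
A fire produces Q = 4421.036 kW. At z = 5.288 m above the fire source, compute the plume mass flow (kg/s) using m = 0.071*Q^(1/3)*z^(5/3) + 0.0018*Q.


Q^(1/3) = 16.412
z^(5/3) = 16.050
First term = 0.071 * 16.412 * 16.050 = 18.703
Second term = 0.0018 * 4421.036 = 7.9579
m = 26.661 kg/s

26.661 kg/s


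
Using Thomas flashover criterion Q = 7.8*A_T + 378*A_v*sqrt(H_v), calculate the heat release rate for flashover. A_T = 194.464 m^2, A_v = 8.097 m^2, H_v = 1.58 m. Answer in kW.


7.8*A_T = 1516.8
sqrt(H_v) = 1.2570
378*A_v*sqrt(H_v) = 3847.2
Q = 1516.8 + 3847.2 = 5364.0 kW

5364.0 kW


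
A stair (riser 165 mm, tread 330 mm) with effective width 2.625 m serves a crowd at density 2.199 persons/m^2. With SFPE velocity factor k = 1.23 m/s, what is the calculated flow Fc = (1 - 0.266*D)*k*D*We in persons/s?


1 - 0.266*D = 1 - 0.266*2.199 = 0.41507
Fs = 0.41507 * 1.23 * 2.199 = 1.1227 persons/(s*m)
Fc = 1.1227 * 2.625 = 2.9470 persons/s

2.9470 persons/s


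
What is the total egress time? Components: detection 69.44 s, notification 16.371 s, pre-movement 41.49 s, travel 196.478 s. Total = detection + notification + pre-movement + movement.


Total = 69.44 + 16.371 + 41.49 + 196.478 = 323.779 s

323.779 s


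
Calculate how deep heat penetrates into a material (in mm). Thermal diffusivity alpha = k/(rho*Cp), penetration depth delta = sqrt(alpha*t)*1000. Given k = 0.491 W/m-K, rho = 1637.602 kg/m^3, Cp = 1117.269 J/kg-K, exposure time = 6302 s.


alpha = 0.491 / (1637.602 * 1117.269) = 2.6836e-07 m^2/s
alpha * t = 0.0016912
delta = sqrt(0.0016912) * 1000 = 41.124 mm

41.124 mm


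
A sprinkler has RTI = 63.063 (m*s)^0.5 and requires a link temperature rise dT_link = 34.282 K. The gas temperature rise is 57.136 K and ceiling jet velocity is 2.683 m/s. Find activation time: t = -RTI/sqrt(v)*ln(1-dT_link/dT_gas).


dT_link/dT_gas = 0.60001
ln(1 - 0.60001) = -0.91631
t = -63.063 / sqrt(2.683) * -0.91631 = 35.278 s

35.278 s


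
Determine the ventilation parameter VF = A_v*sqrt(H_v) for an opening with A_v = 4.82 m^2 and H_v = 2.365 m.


sqrt(H_v) = 1.5379
VF = 4.82 * 1.5379 = 7.4125 m^(5/2)

7.4125 m^(5/2)


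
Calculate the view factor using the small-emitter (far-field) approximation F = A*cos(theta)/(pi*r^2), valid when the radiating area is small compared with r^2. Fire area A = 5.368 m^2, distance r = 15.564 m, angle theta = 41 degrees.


cos(41 deg) = 0.75471
pi*r^2 = 761.01
F = 5.368 * 0.75471 / 761.01 = 0.0053235

0.0053235


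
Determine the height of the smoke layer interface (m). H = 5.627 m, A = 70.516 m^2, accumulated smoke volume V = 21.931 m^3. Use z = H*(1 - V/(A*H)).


V/(A*H) = 0.055271
1 - 0.055271 = 0.94473
z = 5.627 * 0.94473 = 5.3160 m

5.3160 m


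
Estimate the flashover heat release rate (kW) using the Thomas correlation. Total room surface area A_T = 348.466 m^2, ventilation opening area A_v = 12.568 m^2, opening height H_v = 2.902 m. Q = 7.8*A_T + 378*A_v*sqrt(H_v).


7.8*A_T = 2718.0
sqrt(H_v) = 1.7035
378*A_v*sqrt(H_v) = 8092.9
Q = 2718.0 + 8092.9 = 10811 kW

10811 kW


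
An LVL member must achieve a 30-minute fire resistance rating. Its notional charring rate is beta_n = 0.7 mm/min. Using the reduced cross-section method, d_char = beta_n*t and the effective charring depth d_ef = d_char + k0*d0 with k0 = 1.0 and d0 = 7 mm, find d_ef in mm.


d_char = 0.7 * 30 = 21 mm
d_ef = 21 + 1.0*7 = 28 mm

28 mm


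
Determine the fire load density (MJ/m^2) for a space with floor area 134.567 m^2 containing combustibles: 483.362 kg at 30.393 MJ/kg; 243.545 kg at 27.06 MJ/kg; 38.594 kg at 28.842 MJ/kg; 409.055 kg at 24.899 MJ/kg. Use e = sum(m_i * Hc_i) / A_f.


Total energy = 483.362*30.393 + 243.545*27.06 + 38.594*28.842 + 409.055*24.899
= 14690.82 + 6590.328 + 1113.128 + 10185.06
= 32579.34 MJ
e = 32579.34 / 134.567 = 242.10 MJ/m^2

242.10 MJ/m^2


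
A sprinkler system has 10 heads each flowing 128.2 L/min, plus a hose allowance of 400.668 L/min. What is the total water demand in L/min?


Sprinkler demand = 10 * 128.2 = 1282 L/min
Total = 1282 + 400.668 = 1682.668 L/min

1682.668 L/min


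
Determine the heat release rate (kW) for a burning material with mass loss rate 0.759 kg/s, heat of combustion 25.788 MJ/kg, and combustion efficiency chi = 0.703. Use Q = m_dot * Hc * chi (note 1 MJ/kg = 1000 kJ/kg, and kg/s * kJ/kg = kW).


Hc = 25.788 MJ/kg = 25.788 * 1000 kJ/kg = 25788 kJ/kg
Q = 0.759 kg/s * 25788 kJ/kg * 0.703 = 13760 kW

13760 kW


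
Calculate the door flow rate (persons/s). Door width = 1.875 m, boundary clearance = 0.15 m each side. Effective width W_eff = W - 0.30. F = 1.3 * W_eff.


W_eff = 1.875 - 0.30 = 1.575 m
F = 1.3 * 1.575 = 2.0475 persons/s

2.0475 persons/s


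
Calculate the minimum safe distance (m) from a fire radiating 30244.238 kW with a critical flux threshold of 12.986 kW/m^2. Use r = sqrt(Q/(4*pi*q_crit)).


4*pi*q_crit = 163.19
Q/(4*pi*q_crit) = 185.33
r = sqrt(185.33) = 13.614 m

13.614 m


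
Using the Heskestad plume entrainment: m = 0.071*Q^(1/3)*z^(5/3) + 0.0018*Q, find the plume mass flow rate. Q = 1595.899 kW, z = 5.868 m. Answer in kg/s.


Q^(1/3) = 11.686
z^(5/3) = 19.090
First term = 0.071 * 11.686 * 19.090 = 15.840
Second term = 0.0018 * 1595.899 = 2.8726
m = 18.712 kg/s

18.712 kg/s


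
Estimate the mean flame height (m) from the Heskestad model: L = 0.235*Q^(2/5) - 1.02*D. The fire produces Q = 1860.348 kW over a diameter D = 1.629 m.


Q^(2/5) = 20.316
0.235 * Q^(2/5) = 4.7743
1.02 * D = 1.6616
L = 3.1127 m

3.1127 m


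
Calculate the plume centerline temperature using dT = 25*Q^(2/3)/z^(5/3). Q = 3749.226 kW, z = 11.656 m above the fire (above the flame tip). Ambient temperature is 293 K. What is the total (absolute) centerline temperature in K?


Q^(2/3) = 241.34
z^(5/3) = 59.921
dT = 25 * 241.34 / 59.921 = 100.69 K
T = 293 + 100.69 = 393.69 K

393.69 K


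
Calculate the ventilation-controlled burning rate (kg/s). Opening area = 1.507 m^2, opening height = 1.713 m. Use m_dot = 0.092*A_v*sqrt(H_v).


sqrt(H_v) = 1.3088
m_dot = 0.092 * 1.507 * 1.3088 = 0.18146 kg/s

0.18146 kg/s


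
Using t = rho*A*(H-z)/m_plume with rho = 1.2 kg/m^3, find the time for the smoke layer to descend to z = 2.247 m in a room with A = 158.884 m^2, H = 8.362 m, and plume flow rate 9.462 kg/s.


H - z = 6.115 m
t = 1.2 * 158.884 * 6.115 / 9.462 = 123.22 s

123.22 s


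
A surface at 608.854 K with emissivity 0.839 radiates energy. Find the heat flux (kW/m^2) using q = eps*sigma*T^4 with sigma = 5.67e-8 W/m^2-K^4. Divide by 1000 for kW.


T^4 = 1.3742e+11
q = 0.839 * 5.67e-8 * 1.3742e+11 / 1000 = 6.5373 kW/m^2

6.5373 kW/m^2


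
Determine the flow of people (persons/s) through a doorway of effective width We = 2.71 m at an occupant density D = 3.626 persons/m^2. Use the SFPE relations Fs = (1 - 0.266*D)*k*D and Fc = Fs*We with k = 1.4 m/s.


1 - 0.266*D = 1 - 0.266*3.626 = 0.035484
Fs = 0.035484 * 1.4 * 3.626 = 0.18013 persons/(s*m)
Fc = 0.18013 * 2.71 = 0.48815 persons/s

0.48815 persons/s


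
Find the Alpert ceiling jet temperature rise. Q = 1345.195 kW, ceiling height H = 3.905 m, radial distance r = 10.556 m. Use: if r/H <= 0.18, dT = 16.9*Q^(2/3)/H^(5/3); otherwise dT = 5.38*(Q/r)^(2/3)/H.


r/H = 10.556 / 3.905 = 2.7032
r/H > 0.18, so dT = 5.38*(Q/r)^(2/3)/H
Q/r = 127.43
(Q/r)^(2/3) = 25.324
dT = 5.38 * 25.324 / 3.905 = 34.889 K

34.889 K


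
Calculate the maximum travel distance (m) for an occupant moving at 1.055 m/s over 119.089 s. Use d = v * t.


d = 1.055 * 119.089 = 125.64 m

125.64 m


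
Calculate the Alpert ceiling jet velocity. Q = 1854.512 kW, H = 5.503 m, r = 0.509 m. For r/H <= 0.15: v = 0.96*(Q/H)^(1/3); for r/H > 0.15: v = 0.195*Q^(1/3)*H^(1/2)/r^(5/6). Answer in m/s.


r/H = 0.509 / 5.503 = 0.092495
r/H <= 0.15, so v = 0.96*(Q/H)^(1/3)
Q/H = 337.00
(Q/H)^(1/3) = 6.9589
v = 0.96 * 6.9589 = 6.6806 m/s

6.6806 m/s


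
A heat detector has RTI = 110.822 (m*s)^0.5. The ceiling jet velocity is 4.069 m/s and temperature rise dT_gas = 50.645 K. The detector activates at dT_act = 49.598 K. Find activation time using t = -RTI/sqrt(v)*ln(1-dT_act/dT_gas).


dT_act/dT_gas = 0.97933
ln(1 - 0.97933) = -3.8789
t = -110.822 / sqrt(4.069) * -3.8789 = 213.10 s

213.10 s


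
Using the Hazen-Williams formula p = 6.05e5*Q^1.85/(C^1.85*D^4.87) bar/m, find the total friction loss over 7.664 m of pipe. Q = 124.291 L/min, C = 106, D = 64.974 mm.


Q^1.85 = 7494.0
C^1.85 = 5582.3
D^4.87 = 6.7304e+08
p/m = 0.0012067 bar/m
p_total = 0.0012067 * 7.664 = 0.0092484 bar

0.0092484 bar


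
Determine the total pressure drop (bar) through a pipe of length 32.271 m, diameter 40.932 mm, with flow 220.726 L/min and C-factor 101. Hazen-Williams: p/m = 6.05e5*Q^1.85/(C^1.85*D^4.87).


Q^1.85 = 21683
C^1.85 = 5105.0
D^4.87 = 7.0916e+07
p/m = 0.036236 bar/m
p_total = 0.036236 * 32.271 = 1.1694 bar

1.1694 bar


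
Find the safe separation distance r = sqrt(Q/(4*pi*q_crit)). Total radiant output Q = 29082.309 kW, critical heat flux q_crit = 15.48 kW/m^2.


4*pi*q_crit = 194.53
Q/(4*pi*q_crit) = 149.50
r = sqrt(149.50) = 12.227 m

12.227 m


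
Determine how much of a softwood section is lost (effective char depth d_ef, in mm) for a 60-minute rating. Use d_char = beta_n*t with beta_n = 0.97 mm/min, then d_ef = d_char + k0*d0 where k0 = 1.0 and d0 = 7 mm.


d_char = 0.97 * 60 = 58.2 mm
d_ef = 58.2 + 1.0*7 = 65.2 mm

65.2 mm


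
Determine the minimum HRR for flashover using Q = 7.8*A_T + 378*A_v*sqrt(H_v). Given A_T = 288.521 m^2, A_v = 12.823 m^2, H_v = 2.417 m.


7.8*A_T = 2250.5
sqrt(H_v) = 1.5547
378*A_v*sqrt(H_v) = 7535.6
Q = 2250.5 + 7535.6 = 9786.1 kW

9786.1 kW


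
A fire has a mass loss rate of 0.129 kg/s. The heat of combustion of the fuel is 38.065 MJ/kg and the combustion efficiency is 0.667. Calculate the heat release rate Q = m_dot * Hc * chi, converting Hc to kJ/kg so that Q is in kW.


Hc = 38.065 MJ/kg = 38.065 * 1000 kJ/kg = 38065 kJ/kg
Q = 0.129 kg/s * 38065 kJ/kg * 0.667 = 3275.2 kW

3275.2 kW


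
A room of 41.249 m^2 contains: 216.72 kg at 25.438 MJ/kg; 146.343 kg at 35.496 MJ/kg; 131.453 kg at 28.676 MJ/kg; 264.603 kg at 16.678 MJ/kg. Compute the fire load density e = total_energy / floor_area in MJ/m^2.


Total energy = 216.72*25.438 + 146.343*35.496 + 131.453*28.676 + 264.603*16.678
= 5512.923 + 5194.591 + 3769.546 + 4413.049
= 18890.11 MJ
e = 18890.11 / 41.249 = 457.95 MJ/m^2

457.95 MJ/m^2


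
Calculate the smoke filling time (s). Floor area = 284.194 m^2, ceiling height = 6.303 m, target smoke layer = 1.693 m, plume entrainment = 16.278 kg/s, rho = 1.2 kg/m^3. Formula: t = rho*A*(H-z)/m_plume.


H - z = 4.61 m
t = 1.2 * 284.194 * 4.61 / 16.278 = 96.582 s

96.582 s


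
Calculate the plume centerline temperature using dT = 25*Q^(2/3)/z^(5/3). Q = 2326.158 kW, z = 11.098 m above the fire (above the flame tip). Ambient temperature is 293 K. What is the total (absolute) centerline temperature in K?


Q^(2/3) = 175.56
z^(5/3) = 55.217
dT = 25 * 175.56 / 55.217 = 79.486 K
T = 293 + 79.486 = 372.49 K

372.49 K


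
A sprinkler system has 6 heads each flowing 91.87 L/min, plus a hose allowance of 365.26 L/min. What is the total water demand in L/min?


Sprinkler demand = 6 * 91.87 = 551.22 L/min
Total = 551.22 + 365.26 = 916.48 L/min

916.48 L/min


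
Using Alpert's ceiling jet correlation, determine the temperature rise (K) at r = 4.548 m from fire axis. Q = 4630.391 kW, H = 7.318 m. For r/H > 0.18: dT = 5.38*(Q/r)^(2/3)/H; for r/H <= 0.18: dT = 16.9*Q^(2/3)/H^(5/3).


r/H = 4.548 / 7.318 = 0.62148
r/H > 0.18, so dT = 5.38*(Q/r)^(2/3)/H
Q/r = 1018.1
(Q/r)^(2/3) = 101.20
dT = 5.38 * 101.20 / 7.318 = 74.403 K

74.403 K


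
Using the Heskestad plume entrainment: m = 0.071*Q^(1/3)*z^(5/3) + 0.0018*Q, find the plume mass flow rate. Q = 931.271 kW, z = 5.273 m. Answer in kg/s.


Q^(1/3) = 9.7654
z^(5/3) = 15.975
First term = 0.071 * 9.7654 * 15.975 = 11.076
Second term = 0.0018 * 931.271 = 1.6763
m = 12.752 kg/s

12.752 kg/s


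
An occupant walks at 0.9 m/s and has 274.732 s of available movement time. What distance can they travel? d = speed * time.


d = 0.9 * 274.732 = 247.26 m

247.26 m


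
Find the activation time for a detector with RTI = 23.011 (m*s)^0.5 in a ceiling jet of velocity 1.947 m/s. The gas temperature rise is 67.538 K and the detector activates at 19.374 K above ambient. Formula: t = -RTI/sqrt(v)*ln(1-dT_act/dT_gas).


dT_act/dT_gas = 0.28686
ln(1 - 0.28686) = -0.33808
t = -23.011 / sqrt(1.947) * -0.33808 = 5.5753 s

5.5753 s


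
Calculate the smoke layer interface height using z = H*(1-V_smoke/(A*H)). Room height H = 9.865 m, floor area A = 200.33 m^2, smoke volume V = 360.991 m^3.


V/(A*H) = 0.18266
1 - 0.18266 = 0.81734
z = 9.865 * 0.81734 = 8.0630 m

8.0630 m


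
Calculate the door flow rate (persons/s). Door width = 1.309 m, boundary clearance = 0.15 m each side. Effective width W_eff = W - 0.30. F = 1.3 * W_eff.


W_eff = 1.309 - 0.30 = 1.009 m
F = 1.3 * 1.009 = 1.3117 persons/s

1.3117 persons/s


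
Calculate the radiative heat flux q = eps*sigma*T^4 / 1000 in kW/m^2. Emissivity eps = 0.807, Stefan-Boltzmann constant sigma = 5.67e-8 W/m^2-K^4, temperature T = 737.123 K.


T^4 = 2.9523e+11
q = 0.807 * 5.67e-8 * 2.9523e+11 / 1000 = 13.509 kW/m^2

13.509 kW/m^2


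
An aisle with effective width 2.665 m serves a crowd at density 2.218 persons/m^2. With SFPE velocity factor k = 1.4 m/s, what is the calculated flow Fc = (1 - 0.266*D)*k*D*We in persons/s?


1 - 0.266*D = 1 - 0.266*2.218 = 0.41001
Fs = 0.41001 * 1.4 * 2.218 = 1.2732 persons/(s*m)
Fc = 1.2732 * 2.665 = 3.3930 persons/s

3.3930 persons/s


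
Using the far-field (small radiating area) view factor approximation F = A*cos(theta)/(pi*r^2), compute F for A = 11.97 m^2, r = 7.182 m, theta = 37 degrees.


cos(37 deg) = 0.79864
pi*r^2 = 162.05
F = 11.97 * 0.79864 / 162.05 = 0.058993

0.058993


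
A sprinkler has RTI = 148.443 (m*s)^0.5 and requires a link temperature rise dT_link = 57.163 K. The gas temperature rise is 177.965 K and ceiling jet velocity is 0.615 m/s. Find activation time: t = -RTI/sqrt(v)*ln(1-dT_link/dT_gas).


dT_link/dT_gas = 0.32120
ln(1 - 0.32120) = -0.38743
t = -148.443 / sqrt(0.615) * -0.38743 = 73.336 s

73.336 s


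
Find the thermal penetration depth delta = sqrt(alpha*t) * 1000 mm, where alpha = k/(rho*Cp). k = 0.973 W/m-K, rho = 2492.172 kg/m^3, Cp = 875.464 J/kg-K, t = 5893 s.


alpha = 0.973 / (2492.172 * 875.464) = 4.4596e-07 m^2/s
alpha * t = 0.0026280
delta = sqrt(0.0026280) * 1000 = 51.264 mm

51.264 mm


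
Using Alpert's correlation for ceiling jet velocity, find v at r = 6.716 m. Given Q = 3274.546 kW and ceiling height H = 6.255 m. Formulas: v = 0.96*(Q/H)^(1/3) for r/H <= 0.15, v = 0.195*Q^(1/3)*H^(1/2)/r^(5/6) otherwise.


r/H = 6.716 / 6.255 = 1.0737
r/H > 0.15, so v = 0.195*Q^(1/3)*H^(1/2)/r^(5/6)
Q^(1/3) = 14.850
H^(1/2) = 2.5010
r^(5/6) = 4.8894
v = 0.195 * 14.850 * 2.5010 / 4.8894 = 1.4812 m/s

1.4812 m/s


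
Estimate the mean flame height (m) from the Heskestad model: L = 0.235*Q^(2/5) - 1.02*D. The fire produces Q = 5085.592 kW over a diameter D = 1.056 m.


Q^(2/5) = 30.376
0.235 * Q^(2/5) = 7.1385
1.02 * D = 1.0771
L = 6.0613 m

6.0613 m


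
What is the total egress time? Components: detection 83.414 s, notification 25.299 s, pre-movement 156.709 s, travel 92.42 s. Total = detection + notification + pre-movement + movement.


Total = 83.414 + 25.299 + 156.709 + 92.42 = 357.842 s

357.842 s


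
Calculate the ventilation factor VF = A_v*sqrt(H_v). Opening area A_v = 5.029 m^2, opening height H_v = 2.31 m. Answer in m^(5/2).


sqrt(H_v) = 1.5199
VF = 5.029 * 1.5199 = 7.6434 m^(5/2)

7.6434 m^(5/2)


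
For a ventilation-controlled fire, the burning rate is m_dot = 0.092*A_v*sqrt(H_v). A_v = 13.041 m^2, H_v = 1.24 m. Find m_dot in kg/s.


sqrt(H_v) = 1.1136
m_dot = 0.092 * 13.041 * 1.1136 = 1.3360 kg/s

1.3360 kg/s


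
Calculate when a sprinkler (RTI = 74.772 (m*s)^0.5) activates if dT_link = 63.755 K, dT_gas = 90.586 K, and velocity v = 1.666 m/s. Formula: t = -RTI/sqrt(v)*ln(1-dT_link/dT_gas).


dT_link/dT_gas = 0.70381
ln(1 - 0.70381) = -1.2167
t = -74.772 / sqrt(1.666) * -1.2167 = 70.486 s

70.486 s
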